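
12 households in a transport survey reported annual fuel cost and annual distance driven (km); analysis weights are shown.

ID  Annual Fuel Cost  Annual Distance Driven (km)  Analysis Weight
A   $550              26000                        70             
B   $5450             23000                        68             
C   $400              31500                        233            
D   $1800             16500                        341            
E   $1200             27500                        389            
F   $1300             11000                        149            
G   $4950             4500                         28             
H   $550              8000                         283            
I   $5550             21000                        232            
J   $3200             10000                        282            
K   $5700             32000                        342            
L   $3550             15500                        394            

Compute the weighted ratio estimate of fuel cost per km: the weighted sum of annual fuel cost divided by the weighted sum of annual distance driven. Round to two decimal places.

0.14

Σ wᵢ·y = 550×70 + 5450×68 + 400×233 + 1800×341 + 1200×389 + 1300×149 + 4950×28 + 550×283 + 5550×232 + 3200×282 + 5700×342 + 3550×394
  = 38500 + 370600 + 93200 + 613800 + 466800 + 193700 + 138600 + 155650 + 1287600 + 902400 + 1949400 + 1398700 = 7608950
Σ wᵢ·x = 26000×70 + 23000×68 + 31500×233 + 16500×341 + 27500×389 + 11000×149 + 4500×28 + 8000×283 + 21000×232 + 10000×282 + 32000×342 + 15500×394
  = 1820000 + 1564000 + 7339500 + 5626500 + 10697500 + 1639000 + 126000 + 2264000 + 4872000 + 2820000 + 10944000 + 6107000 = 55819500
Ratio = 7608950 / 55819500 = 0.13631347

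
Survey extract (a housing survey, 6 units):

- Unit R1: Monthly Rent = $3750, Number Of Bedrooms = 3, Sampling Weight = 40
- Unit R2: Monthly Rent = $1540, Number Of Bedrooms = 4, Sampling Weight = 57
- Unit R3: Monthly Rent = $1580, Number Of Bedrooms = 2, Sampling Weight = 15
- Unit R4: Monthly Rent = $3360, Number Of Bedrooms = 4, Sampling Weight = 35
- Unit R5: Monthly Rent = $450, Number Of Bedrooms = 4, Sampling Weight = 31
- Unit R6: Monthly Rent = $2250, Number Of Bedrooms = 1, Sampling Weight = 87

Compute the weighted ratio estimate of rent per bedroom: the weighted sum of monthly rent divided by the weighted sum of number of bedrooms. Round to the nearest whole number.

808

Σ wᵢ·y = 3750×40 + 1540×57 + 1580×15 + 3360×35 + 450×31 + 2250×87
  = 150000 + 87780 + 23700 + 117600 + 13950 + 195750 = 588780
Σ wᵢ·x = 3×40 + 4×57 + 2×15 + 4×35 + 4×31 + 1×87
  = 729
Ratio = 588780 / 729 = 807.65432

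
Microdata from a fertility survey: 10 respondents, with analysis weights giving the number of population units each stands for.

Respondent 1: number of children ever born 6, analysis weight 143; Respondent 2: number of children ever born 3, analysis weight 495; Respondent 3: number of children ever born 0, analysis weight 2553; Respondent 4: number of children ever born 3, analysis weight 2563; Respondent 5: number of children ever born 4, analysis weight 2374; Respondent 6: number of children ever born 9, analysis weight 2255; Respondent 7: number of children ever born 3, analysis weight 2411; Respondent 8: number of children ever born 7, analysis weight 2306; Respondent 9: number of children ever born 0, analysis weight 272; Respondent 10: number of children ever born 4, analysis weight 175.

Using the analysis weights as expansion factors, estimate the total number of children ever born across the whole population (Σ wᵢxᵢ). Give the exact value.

63898

Weighted total = 6×143 + 3×495 + 0×2553 + 3×2563 + 4×2374 + 9×2255 + 3×2411 + 7×2306 + 0×272 + 4×175
  = 858 + 1485 + 0 + 7689 + 9496 + 20295 + 7233 + 16142 + 0 + 700 = 63898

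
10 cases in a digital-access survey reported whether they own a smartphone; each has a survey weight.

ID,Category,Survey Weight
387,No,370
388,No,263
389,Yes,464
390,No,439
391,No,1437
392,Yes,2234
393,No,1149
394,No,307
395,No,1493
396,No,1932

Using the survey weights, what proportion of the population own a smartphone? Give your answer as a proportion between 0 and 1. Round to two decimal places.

0.27

Sum of weights for 'Yes' = 464 + 2234 = 2698
Total weight = 370 + 263 + 464 + 439 + 1437 + 2234 + 1149 + 307 + 1493 + 1932 = 10088
Weighted proportion = 2698 / 10088 = 0.26744647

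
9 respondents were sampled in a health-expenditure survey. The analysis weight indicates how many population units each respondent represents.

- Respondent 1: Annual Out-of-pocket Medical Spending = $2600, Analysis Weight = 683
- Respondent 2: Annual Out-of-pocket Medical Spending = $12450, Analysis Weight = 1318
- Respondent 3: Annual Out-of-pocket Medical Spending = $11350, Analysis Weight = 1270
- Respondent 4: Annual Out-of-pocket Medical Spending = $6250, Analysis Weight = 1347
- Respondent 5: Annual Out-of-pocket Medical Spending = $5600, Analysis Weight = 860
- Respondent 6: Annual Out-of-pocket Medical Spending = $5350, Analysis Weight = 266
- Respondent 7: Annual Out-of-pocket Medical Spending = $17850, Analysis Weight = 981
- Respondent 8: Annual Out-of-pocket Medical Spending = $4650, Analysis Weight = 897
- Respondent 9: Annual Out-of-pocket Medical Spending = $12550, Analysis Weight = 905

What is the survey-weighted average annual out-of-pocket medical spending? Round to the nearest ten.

Weighted sum = 2600×683 + 12450×1318 + 11350×1270 + 6250×1347 + 5600×860 + 5350×266 + 17850×981 + 4650×897 + 12550×905
  = 1775800 + 16409100 + 14414500 + 8418750 + 4816000 + 1423100 + 17510850 + 4171050 + 11357750 = 80296900
Sum of weights = 683 + 1318 + 1270 + 1347 + 860 + 266 + 981 + 897 + 905 = 8527
Weighted mean = 80296900 / 8527 = 9416.782

9420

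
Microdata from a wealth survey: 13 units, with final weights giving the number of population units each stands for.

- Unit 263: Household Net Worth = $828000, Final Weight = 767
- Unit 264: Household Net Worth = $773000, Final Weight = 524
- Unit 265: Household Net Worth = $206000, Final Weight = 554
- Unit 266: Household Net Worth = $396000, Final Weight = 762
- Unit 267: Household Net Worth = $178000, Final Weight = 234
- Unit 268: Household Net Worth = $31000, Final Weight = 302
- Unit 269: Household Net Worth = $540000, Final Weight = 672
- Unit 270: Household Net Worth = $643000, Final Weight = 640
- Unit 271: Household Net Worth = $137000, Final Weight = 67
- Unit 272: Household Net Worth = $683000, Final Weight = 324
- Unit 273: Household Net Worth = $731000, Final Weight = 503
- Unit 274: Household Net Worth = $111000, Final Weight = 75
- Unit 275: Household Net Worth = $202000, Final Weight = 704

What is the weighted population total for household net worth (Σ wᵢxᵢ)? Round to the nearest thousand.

3030115000

Weighted total = 3030115000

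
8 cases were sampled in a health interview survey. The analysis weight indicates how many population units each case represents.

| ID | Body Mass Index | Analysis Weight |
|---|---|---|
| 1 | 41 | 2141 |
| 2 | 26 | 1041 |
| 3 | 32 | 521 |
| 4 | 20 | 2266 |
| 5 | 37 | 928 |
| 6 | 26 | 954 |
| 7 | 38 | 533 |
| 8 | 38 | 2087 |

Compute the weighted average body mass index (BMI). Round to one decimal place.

Weighted sum = 41×2141 + 26×1041 + 32×521 + 20×2266 + 37×928 + 26×954 + 38×533 + 38×2087
  = 87781 + 27066 + 16672 + 45320 + 34336 + 24804 + 20254 + 79306 = 335539
Sum of weights = 2141 + 1041 + 521 + 2266 + 928 + 954 + 533 + 2087 = 10471
Weighted mean = 335539 / 10471 = 32.044599

32.0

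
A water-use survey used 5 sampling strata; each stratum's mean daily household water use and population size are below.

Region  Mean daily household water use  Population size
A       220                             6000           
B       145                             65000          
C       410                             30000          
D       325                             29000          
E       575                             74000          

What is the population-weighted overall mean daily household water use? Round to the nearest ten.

370

Σ Nₕ·x̄ₕ = 220×6000 + 145×65000 + 410×30000 + 325×29000 + 575×74000
  = 75020000
Σ Nₕ = 204000
Overall mean = 75020000 / 204000 = 367.7451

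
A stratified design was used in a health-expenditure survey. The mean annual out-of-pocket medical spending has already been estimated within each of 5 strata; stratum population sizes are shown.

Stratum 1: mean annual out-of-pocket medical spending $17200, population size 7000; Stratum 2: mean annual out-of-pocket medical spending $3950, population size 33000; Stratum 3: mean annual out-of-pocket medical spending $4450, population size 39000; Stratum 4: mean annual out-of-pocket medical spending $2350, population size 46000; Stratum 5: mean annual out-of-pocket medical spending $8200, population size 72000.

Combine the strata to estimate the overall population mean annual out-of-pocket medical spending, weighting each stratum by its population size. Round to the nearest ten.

Σ Nₕ·x̄ₕ = 1122800000
Σ Nₕ = 7000 + 33000 + 39000 + 46000 + 72000 = 197000
Overall mean = 1122800000 / 197000 = 5699.4924

5700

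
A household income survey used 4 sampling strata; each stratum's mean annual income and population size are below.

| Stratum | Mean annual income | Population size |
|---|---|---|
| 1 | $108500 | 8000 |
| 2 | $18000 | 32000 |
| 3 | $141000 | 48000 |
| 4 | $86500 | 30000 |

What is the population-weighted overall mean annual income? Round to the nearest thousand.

Σ Nₕ·x̄ₕ = 108500×8000 + 18000×32000 + 141000×48000 + 86500×30000
  = 868000000 + 576000000 + 6768000000 + 2595000000 = 10807000000
Σ Nₕ = 8000 + 32000 + 48000 + 30000 = 118000
Overall mean = 10807000000 / 118000 = 91584.746

92000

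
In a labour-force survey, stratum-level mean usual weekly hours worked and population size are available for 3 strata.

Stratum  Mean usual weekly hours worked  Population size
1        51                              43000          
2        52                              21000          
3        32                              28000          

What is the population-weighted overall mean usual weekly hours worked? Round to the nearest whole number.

Σ Nₕ·x̄ₕ = 51×43000 + 52×21000 + 32×28000
  = 2193000 + 1092000 + 896000 = 4181000
Σ Nₕ = 43000 + 21000 + 28000 = 92000
Overall mean = 4181000 / 92000 = 45.445652

45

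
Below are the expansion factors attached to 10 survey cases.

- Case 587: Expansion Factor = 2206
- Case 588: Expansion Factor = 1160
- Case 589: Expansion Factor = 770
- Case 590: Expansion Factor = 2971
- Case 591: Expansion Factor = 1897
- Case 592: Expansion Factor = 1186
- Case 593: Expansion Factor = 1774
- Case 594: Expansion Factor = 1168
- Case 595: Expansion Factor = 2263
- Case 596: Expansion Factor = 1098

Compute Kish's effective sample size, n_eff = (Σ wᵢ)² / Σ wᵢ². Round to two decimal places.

8.64

Σ wᵢ = 16493
Σ wᵢ² = 4866436 + 1345600 + 592900 + 8826841 + 3598609 + 1406596 + 3147076 + 1364224 + 5121169 + 1205604 = 31475055
n_eff = 16493² / 31475055 = 272019049 / 31475055 = 8.6423693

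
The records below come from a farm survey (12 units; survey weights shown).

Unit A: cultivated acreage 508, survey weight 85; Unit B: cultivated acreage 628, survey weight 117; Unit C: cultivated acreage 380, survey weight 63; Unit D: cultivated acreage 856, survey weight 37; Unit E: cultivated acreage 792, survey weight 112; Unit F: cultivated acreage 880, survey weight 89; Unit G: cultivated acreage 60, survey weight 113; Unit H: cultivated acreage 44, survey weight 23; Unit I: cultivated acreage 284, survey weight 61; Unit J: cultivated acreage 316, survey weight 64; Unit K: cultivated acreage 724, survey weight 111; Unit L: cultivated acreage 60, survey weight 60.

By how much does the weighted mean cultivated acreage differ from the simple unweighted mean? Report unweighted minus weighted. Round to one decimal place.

Unweighted sum = 508 + 628 + 380 + 856 + 792 + 880 + 60 + 44 + 284 + 316 + 724 + 60 = 5532
Unweighted mean = 5532 / 12 = 461
Weighted sum = 508×85 + 628×117 + 380×63 + 856×37 + 792×112 + 880×89 + 60×113 + 44×23 + 284×61 + 316×64 + 724×111 + 60×60
  = 468596
Sum of weights = 935
Weighted mean = 468596 / 935 = 501.17219
Difference (unweighted minus weighted) = -40.172193

-40.2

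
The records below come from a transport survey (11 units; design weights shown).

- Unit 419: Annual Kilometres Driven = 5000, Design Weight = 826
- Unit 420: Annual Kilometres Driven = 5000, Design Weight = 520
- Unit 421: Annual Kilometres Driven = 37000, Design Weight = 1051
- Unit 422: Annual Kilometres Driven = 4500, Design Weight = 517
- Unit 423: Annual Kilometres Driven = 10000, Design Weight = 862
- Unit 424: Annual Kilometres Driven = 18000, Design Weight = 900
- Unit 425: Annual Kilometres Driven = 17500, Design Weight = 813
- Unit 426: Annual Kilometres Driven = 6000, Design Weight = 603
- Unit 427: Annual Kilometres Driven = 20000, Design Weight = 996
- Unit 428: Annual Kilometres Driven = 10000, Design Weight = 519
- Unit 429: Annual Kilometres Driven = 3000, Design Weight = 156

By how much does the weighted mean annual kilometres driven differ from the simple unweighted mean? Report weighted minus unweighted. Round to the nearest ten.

Unweighted sum = 136000
Unweighted mean = 136000 / 11 = 12363.636
Weighted sum = 5000×826 + 5000×520 + 37000×1051 + 4500×517 + 10000×862 + 18000×900 + 17500×813 + 6000×603 + 20000×996 + 10000×519 + 3000×156
  = 4130000 + 2600000 + 38887000 + 2326500 + 8620000 + 16200000 + 14227500 + 3618000 + 19920000 + 5190000 + 468000 = 116187000
Sum of weights = 826 + 520 + 1051 + 517 + 862 + 900 + 813 + 603 + 996 + 519 + 156 = 7763
Weighted mean = 116187000 / 7763 = 14966.765
Difference (weighted minus unweighted) = 2603.1291

2600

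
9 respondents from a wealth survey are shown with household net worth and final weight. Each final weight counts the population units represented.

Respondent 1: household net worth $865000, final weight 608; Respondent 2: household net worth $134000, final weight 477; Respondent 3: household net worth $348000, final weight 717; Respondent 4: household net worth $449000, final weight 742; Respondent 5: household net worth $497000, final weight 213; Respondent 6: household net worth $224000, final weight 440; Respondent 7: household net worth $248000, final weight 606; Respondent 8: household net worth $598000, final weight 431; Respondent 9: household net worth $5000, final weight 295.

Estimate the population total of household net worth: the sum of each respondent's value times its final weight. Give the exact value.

Weighted total = 865000×608 + 134000×477 + 348000×717 + 449000×742 + 497000×213 + 224000×440 + 248000×606 + 598000×431 + 5000×295
  = 525920000 + 63918000 + 249516000 + 333158000 + 105861000 + 98560000 + 150288000 + 257738000 + 1475000 = 1786434000

1786434000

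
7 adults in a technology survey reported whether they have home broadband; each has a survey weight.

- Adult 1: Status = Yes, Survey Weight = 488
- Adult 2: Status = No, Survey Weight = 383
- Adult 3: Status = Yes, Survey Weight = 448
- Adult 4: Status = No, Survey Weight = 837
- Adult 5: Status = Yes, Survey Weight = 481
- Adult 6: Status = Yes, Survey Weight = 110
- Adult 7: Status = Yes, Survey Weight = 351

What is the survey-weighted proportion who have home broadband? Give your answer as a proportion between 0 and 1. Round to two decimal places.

Sum of weights for 'Yes' = 488 + 448 + 481 + 110 + 351 = 1878
Total weight = 488 + 383 + 448 + 837 + 481 + 110 + 351 = 3098
Weighted proportion = 1878 / 3098 = 0.60619755

0.61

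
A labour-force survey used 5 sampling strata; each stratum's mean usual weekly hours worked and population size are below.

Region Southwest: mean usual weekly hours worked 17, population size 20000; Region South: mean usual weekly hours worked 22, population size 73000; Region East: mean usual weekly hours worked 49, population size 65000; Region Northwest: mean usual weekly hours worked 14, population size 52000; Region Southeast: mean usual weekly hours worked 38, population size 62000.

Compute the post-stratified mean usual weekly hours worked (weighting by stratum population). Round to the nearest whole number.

Σ Nₕ·x̄ₕ = 17×20000 + 22×73000 + 49×65000 + 14×52000 + 38×62000
  = 8215000
Σ Nₕ = 20000 + 73000 + 65000 + 52000 + 62000 = 272000
Overall mean = 8215000 / 272000 = 30.202206

30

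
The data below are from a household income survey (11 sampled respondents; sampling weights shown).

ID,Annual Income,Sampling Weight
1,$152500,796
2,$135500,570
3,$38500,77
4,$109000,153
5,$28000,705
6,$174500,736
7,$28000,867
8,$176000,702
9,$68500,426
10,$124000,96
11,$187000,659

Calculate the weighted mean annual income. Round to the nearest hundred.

117300

Weighted sum = 152500×796 + 135500×570 + 38500×77 + 109000×153 + 28000×705 + 174500×736 + 28000×867 + 176000×702 + 68500×426 + 124000×96 + 187000×659
  = 121390000 + 77235000 + 2964500 + 16677000 + 19740000 + 128432000 + 24276000 + 123552000 + 29181000 + 11904000 + 123233000 = 678584500
Sum of weights = 796 + 570 + 77 + 153 + 705 + 736 + 867 + 702 + 426 + 96 + 659 = 5787
Weighted mean = 678584500 / 5787 = 117260.15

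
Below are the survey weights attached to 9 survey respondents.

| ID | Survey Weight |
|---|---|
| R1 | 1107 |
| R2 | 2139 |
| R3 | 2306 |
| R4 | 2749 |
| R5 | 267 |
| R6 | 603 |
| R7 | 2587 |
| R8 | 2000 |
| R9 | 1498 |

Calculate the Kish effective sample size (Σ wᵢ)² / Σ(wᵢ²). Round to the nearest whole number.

7

Σ wᵢ = 15256
Σ wᵢ² = 1225449 + 4575321 + 5317636 + 7557001 + 71289 + 363609 + 6692569 + 4000000 + 2244004 = 32046878
n_eff = 15256² / 32046878 = 232745536 / 32046878 = 7.2626587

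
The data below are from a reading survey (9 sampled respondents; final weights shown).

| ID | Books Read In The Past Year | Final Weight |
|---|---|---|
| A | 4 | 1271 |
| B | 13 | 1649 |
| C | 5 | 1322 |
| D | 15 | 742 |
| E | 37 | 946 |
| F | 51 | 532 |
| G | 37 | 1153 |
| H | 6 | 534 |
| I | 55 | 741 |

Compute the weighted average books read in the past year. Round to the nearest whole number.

22

Weighted sum = 4×1271 + 13×1649 + 5×1322 + 15×742 + 37×946 + 51×532 + 37×1153 + 6×534 + 55×741
  = 193015
Sum of weights = 1271 + 1649 + 1322 + 742 + 946 + 532 + 1153 + 534 + 741 = 8890
Weighted mean = 193015 / 8890 = 21.711474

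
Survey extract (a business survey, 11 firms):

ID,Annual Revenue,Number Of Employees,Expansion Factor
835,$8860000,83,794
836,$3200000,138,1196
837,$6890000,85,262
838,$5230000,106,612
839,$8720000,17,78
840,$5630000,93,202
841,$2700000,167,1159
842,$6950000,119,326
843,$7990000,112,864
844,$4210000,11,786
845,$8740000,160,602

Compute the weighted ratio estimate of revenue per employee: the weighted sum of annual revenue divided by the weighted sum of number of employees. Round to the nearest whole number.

Σ wᵢ·y = 8860000×794 + 3200000×1196 + 6890000×262 + 5230000×612 + 8720000×78 + 5630000×202 + 2700000×1159 + 6950000×326 + 7990000×864 + 4210000×786 + 8740000×602
  = 7034840000 + 3827200000 + 1805180000 + 3200760000 + 680160000 + 1137260000 + 3129300000 + 2265700000 + 6903360000 + 3309060000 + 5261480000 = 38554300000
Σ wᵢ·x = 83×794 + 138×1196 + 85×262 + 106×612 + 17×78 + 93×202 + 167×1159 + 119×326 + 112×864 + 11×786 + 160×602
  = 772285
Ratio = 38554300000 / 772285 = 49922.373

49922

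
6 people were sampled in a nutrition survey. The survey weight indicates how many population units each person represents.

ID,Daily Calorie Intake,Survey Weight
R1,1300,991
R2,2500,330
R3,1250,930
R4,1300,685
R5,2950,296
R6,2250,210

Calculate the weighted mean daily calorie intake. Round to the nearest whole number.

1601

Weighted sum = 1300×991 + 2500×330 + 1250×930 + 1300×685 + 2950×296 + 2250×210
  = 1288300 + 825000 + 1162500 + 890500 + 873200 + 472500 = 5512000
Sum of weights = 991 + 330 + 930 + 685 + 296 + 210 = 3442
Weighted mean = 5512000 / 3442 = 1601.3945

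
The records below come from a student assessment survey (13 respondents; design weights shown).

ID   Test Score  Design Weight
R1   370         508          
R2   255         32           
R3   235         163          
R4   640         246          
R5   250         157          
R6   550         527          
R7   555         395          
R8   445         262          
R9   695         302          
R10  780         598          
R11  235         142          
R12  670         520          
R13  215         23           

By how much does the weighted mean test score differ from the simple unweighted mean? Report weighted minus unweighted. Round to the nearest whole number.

Unweighted sum = 5895
Unweighted mean = 5895 / 13 = 453.46154
Weighted sum = 2119825
Sum of weights = 3875
Weighted mean = 2119825 / 3875 = 547.05161
Difference (weighted minus unweighted) = 93.590074

94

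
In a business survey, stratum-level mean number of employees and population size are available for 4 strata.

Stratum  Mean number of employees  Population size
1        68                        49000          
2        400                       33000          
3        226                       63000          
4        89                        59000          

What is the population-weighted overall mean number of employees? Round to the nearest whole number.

Σ Nₕ·x̄ₕ = 68×49000 + 400×33000 + 226×63000 + 89×59000
  = 36021000
Σ Nₕ = 49000 + 33000 + 63000 + 59000 = 204000
Overall mean = 36021000 / 204000 = 176.57353

177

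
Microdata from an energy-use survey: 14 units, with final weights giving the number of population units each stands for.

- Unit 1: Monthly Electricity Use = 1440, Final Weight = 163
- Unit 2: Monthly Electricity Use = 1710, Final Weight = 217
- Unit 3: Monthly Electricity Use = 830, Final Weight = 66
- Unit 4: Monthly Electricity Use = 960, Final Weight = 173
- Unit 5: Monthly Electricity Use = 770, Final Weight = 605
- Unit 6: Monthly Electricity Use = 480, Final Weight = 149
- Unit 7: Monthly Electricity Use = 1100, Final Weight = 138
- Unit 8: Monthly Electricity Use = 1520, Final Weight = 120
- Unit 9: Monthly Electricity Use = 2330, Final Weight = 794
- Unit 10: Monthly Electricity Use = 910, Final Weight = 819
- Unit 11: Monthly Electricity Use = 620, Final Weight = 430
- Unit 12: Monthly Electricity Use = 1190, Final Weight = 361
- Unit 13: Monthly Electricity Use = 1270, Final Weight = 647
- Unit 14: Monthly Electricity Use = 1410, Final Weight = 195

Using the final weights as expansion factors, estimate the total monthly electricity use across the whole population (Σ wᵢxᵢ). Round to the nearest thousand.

Weighted total = 6086360

6086000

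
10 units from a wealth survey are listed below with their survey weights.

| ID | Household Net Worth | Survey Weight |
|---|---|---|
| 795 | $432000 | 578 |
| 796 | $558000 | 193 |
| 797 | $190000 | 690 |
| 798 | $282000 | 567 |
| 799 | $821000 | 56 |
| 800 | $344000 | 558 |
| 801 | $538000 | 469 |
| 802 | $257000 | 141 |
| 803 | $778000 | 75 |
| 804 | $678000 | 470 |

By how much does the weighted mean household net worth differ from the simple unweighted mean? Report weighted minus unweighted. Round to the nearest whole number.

-79088

Unweighted sum = 432000 + 558000 + 190000 + 282000 + 821000 + 344000 + 538000 + 257000 + 778000 + 678000 = 4878000
Unweighted mean = 4878000 / 10 = 487800
Weighted sum = 1551881000
Sum of weights = 578 + 193 + 690 + 567 + 56 + 558 + 469 + 141 + 75 + 470 = 3797
Weighted mean = 1551881000 / 3797 = 408712.4
Difference (weighted minus unweighted) = -79087.595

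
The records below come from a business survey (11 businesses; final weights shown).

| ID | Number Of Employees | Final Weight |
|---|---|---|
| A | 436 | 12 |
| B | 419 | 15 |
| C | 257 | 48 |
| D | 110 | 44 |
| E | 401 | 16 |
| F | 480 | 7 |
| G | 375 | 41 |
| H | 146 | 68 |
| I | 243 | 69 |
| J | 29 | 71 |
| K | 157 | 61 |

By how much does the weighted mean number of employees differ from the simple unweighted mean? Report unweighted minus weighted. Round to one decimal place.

Unweighted sum = 436 + 419 + 257 + 110 + 401 + 480 + 375 + 146 + 243 + 29 + 157 = 3053
Unweighted mean = 3053 / 11 = 277.54545
Weighted sum = 92175
Sum of weights = 452
Weighted mean = 92175 / 452 = 203.92699
Difference (unweighted minus weighted) = 73.618463

73.6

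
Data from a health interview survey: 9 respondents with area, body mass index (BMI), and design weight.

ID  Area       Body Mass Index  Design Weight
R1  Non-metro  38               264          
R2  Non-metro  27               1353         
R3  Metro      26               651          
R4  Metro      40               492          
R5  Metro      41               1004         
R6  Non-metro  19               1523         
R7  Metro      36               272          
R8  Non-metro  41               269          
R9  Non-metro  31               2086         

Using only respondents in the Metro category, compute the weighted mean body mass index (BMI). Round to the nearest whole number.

36

Metro rows: R3, R4, R5, R7
Weighted sum = 26×651 + 40×492 + 41×1004 + 36×272
  = 16926 + 19680 + 41164 + 9792 = 87562
Sum of weights = 2419
Weighted mean = 87562 / 2419 = 36.197602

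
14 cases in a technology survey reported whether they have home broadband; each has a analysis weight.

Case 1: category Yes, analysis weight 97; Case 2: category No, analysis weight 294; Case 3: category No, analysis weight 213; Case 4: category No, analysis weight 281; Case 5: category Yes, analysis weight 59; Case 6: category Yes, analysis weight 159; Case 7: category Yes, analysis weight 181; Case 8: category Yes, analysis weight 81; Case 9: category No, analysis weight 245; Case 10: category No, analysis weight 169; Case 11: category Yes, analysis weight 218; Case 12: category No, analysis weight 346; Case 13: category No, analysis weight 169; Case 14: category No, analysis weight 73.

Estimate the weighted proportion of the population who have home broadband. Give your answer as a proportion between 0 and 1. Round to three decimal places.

0.308

Sum of weights for 'Yes' = 97 + 59 + 159 + 181 + 81 + 218 = 795
Total weight = 2585
Weighted proportion = 795 / 2585 = 0.30754352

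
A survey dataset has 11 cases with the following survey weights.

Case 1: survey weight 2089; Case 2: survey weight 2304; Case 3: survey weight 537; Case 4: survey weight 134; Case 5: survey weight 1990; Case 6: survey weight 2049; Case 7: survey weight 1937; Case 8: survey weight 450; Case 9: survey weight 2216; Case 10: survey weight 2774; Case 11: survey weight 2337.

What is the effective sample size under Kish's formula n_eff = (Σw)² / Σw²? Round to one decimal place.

8.8

Σ wᵢ = 2089 + 2304 + 537 + 134 + 1990 + 2049 + 1937 + 450 + 2216 + 2774 + 2337 = 18817
Σ wᵢ² = 40158933
n_eff = 18817² / 40158933 = 354079489 / 40158933 = 8.8169546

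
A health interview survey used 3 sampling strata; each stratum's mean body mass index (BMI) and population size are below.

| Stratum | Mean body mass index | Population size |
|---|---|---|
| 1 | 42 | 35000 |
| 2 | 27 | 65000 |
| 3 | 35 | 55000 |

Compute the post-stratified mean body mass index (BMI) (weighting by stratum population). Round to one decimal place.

33.2

Σ Nₕ·x̄ₕ = 5150000
Σ Nₕ = 35000 + 65000 + 55000 = 155000
Overall mean = 5150000 / 155000 = 33.225806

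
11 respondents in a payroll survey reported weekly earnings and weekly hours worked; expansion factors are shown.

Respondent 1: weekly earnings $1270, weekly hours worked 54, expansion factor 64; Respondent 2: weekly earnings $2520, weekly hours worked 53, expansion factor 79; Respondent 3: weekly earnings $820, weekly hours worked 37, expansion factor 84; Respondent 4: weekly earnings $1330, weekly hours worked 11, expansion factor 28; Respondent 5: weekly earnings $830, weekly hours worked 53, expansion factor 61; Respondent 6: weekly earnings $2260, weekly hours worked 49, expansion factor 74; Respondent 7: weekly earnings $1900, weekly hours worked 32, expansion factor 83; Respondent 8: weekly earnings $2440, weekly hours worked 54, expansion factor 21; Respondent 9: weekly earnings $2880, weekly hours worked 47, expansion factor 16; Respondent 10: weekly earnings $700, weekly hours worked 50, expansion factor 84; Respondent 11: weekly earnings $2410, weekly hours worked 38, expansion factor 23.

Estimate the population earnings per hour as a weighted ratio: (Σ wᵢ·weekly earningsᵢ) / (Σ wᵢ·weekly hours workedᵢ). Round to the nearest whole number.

Σ wᵢ·y = 1270×64 + 2520×79 + 820×84 + 1330×28 + 830×61 + 2260×74 + 1900×83 + 2440×21 + 2880×16 + 700×84 + 2410×23
  = 81280 + 199080 + 68880 + 37240 + 50630 + 167240 + 157700 + 51240 + 46080 + 58800 + 55430 = 973600
Σ wᵢ·x = 54×64 + 53×79 + 37×84 + 11×28 + 53×61 + 49×74 + 32×83 + 54×21 + 47×16 + 50×84 + 38×23
  = 27534
Ratio = 973600 / 27534 = 35.359919

35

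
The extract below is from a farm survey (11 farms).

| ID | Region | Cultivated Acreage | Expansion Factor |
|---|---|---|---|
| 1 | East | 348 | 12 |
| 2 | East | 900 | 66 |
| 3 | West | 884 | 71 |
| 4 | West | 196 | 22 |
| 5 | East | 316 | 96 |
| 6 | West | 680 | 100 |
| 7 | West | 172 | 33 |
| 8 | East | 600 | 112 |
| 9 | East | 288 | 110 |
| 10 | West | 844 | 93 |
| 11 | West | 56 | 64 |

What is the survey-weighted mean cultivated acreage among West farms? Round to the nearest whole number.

582

West rows: 3, 4, 6, 7, 10, 11
Weighted sum = 884×71 + 196×22 + 680×100 + 172×33 + 844×93 + 56×64
  = 62764 + 4312 + 68000 + 5676 + 78492 + 3584 = 222828
Sum of weights = 71 + 22 + 100 + 33 + 93 + 64 = 383
Weighted mean = 222828 / 383 = 581.79634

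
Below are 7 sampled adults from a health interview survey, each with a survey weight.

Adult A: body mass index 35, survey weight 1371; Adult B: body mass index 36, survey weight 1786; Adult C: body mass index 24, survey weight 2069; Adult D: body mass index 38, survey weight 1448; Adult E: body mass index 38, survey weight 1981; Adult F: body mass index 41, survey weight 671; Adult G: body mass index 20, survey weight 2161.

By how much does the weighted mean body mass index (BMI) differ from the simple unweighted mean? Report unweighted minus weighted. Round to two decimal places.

1.54

Unweighted sum = 35 + 36 + 24 + 38 + 38 + 41 + 20 = 232
Unweighted mean = 232 / 7 = 33.142857
Weighted sum = 362970
Sum of weights = 1371 + 1786 + 2069 + 1448 + 1981 + 671 + 2161 = 11487
Weighted mean = 362970 / 11487 = 31.598329
Difference (unweighted minus weighted) = 1.5445286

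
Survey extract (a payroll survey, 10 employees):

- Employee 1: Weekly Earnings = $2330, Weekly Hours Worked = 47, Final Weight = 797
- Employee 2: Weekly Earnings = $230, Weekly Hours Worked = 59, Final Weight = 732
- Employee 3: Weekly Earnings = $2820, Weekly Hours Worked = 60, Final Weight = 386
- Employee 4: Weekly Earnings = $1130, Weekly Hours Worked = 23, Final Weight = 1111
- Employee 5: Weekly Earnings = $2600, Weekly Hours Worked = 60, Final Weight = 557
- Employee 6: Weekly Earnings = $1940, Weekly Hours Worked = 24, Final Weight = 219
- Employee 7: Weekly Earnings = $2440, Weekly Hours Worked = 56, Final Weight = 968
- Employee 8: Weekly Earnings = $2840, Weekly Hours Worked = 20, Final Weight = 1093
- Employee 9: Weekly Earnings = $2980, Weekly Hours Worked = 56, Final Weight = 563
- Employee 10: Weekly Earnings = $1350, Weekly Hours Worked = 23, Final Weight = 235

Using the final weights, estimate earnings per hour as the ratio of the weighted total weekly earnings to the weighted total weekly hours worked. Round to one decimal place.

48.8

Σ wᵢ·y = 2330×797 + 230×732 + 2820×386 + 1130×1111 + 2600×557 + 1940×219 + 2440×968 + 2840×1093 + 2980×563 + 1350×235
  = 1857010 + 168360 + 1088520 + 1255430 + 1448200 + 424860 + 2361920 + 3104120 + 1677740 + 317250 = 13703410
Σ wᵢ·x = 47×797 + 59×732 + 60×386 + 23×1111 + 60×557 + 24×219 + 56×968 + 20×1093 + 56×563 + 23×235
  = 37459 + 43188 + 23160 + 25553 + 33420 + 5256 + 54208 + 21860 + 31528 + 5405 = 281037
Ratio = 13703410 / 281037 = 48.760163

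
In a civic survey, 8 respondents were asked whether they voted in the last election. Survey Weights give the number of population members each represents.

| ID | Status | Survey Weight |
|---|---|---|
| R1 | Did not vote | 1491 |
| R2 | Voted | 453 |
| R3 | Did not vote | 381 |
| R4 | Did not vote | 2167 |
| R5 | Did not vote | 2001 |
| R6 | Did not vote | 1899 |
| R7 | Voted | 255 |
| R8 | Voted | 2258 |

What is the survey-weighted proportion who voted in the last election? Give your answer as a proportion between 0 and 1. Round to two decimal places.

0.27

Sum of weights for 'Voted' = 453 + 255 + 2258 = 2966
Total weight = 1491 + 453 + 381 + 2167 + 2001 + 1899 + 255 + 2258 = 10905
Weighted proportion = 2966 / 10905 = 0.27198533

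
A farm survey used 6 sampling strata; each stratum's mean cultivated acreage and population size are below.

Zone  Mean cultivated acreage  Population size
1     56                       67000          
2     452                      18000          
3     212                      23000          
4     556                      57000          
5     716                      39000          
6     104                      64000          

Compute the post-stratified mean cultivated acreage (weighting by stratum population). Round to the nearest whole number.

Σ Nₕ·x̄ₕ = 83036000
Σ Nₕ = 67000 + 18000 + 23000 + 57000 + 39000 + 64000 = 268000
Overall mean = 83036000 / 268000 = 309.83582

310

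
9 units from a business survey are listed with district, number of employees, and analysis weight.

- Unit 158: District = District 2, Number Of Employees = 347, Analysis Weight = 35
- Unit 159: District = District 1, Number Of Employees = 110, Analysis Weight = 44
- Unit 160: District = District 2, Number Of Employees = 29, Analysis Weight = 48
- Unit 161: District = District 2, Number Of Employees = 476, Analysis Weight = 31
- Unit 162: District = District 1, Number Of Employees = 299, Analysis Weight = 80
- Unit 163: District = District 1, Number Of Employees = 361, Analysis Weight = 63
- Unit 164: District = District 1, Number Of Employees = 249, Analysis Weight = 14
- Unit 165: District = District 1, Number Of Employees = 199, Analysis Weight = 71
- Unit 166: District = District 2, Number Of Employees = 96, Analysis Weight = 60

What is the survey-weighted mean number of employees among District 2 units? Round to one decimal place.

District 2 rows: 158, 160, 161, 166
Weighted sum = 347×35 + 29×48 + 476×31 + 96×60
  = 34053
Sum of weights = 35 + 48 + 31 + 60 = 174
Weighted mean = 34053 / 174 = 195.7069

195.7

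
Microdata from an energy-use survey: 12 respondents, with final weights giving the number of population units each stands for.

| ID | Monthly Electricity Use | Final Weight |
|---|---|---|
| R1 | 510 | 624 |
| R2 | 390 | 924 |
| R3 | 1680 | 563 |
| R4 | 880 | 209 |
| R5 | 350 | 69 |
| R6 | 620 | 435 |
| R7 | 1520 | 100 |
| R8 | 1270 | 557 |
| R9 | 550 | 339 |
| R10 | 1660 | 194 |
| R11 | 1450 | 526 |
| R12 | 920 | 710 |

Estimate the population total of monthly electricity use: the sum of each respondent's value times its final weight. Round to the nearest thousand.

Weighted total = 510×624 + 390×924 + 1680×563 + 880×209 + 350×69 + 620×435 + 1520×100 + 1270×557 + 550×339 + 1660×194 + 1450×526 + 920×710
  = 318240 + 360360 + 945840 + 183920 + 24150 + 269700 + 152000 + 707390 + 186450 + 322040 + 762700 + 653200 = 4885990

4886000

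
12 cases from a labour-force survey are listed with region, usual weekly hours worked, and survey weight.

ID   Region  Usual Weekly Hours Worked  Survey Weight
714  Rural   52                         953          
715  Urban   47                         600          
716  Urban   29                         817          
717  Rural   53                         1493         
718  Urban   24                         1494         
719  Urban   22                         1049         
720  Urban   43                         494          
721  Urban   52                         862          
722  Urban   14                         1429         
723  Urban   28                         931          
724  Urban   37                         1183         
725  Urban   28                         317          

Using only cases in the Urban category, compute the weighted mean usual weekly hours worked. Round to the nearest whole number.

30

Urban rows: 715, 716, 718, 719, 720, 721, 722, 723, 724, 725
Weighted sum = 47×600 + 29×817 + 24×1494 + 22×1049 + 43×494 + 52×862 + 14×1429 + 28×931 + 37×1183 + 28×317
  = 28200 + 23693 + 35856 + 23078 + 21242 + 44824 + 20006 + 26068 + 43771 + 8876 = 275614
Sum of weights = 9176
Weighted mean = 275614 / 9176 = 30.036399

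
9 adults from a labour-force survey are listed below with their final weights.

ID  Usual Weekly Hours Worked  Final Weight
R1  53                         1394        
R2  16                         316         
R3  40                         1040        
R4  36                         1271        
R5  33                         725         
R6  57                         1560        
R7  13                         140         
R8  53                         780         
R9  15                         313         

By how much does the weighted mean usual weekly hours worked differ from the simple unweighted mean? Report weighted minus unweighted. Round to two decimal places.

Unweighted sum = 53 + 16 + 40 + 36 + 33 + 57 + 13 + 53 + 15 = 316
Unweighted mean = 316 / 9 = 35.111111
Weighted sum = 53×1394 + 16×316 + 40×1040 + 36×1271 + 33×725 + 57×1560 + 13×140 + 53×780 + 15×313
  = 73882 + 5056 + 41600 + 45756 + 23925 + 88920 + 1820 + 41340 + 4695 = 326994
Sum of weights = 1394 + 316 + 1040 + 1271 + 725 + 1560 + 140 + 780 + 313 = 7539
Weighted mean = 326994 / 7539 = 43.373657
Difference (weighted minus unweighted) = 8.2625459

8.26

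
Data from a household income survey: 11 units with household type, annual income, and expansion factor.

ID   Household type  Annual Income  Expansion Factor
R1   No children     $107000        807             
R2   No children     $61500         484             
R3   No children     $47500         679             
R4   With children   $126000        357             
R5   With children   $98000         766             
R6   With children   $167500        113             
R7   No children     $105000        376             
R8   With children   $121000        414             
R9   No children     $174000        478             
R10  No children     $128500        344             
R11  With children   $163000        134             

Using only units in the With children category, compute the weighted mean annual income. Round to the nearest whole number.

With children rows: R4, R5, R6, R8, R11
Weighted sum = 126000×357 + 98000×766 + 167500×113 + 121000×414 + 163000×134
  = 44982000 + 75068000 + 18927500 + 50094000 + 21842000 = 210913500
Sum of weights = 357 + 766 + 113 + 414 + 134 = 1784
Weighted mean = 210913500 / 1784 = 118225.06

118225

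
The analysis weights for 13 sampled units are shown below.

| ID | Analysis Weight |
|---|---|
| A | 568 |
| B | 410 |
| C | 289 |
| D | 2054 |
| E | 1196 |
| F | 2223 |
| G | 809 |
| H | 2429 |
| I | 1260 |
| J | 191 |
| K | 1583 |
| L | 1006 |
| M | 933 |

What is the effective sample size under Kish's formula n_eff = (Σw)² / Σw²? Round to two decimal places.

Σ wᵢ = 14951
Σ wᵢ² = 23732323
n_eff = 14951² / 23732323 = 223532401 / 23732323 = 9.418901

9.42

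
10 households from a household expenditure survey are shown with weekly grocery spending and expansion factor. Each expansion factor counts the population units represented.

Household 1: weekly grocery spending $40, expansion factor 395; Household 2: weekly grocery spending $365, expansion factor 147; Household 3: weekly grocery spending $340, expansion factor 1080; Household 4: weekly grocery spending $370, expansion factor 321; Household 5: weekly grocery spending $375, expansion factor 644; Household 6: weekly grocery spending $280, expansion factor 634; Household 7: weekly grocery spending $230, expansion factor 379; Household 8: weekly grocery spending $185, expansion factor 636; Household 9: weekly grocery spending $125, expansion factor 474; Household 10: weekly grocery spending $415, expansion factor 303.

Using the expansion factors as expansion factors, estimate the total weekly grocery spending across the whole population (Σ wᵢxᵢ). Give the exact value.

Weighted total = 1364270

1364270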